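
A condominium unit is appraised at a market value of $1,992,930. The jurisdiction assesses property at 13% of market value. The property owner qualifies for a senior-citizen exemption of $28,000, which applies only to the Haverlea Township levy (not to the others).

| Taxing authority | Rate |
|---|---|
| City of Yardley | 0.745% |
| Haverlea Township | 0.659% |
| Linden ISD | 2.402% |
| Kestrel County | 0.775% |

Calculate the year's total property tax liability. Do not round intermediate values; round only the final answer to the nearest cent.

Assessed value = $1,992,930 × 0.13 = $259,080.9
City of Yardley: $259,080.9 × 0.00745 = $1,930.152705
Haverlea Township: ($259,080.9 − $28,000) × 0.00659 = $231,080.9 × 0.00659 = $1,522.823131
Linden ISD: $259,080.9 × 0.02402 = $6,223.123218
Kestrel County: $259,080.9 × 0.00775 = $2,007.876975
Total = $11,683.976029

$11,683.98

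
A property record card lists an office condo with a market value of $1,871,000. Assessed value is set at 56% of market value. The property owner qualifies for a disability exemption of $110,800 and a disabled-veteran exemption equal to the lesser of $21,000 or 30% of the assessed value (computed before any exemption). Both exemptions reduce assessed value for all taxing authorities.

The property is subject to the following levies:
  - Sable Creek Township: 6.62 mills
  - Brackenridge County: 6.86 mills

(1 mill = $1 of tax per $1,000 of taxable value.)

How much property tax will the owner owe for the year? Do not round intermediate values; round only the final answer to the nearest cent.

$12,347.14

Assessed value = $1,871,000 × 0.56 = $1,047,760
Disabled-veteran exemption = min($21,000, 30% × $1,047,760) = min($21,000, $314,328) = $21,000 (dollar cap binds)
Taxable value = $1,047,760 − $110,800 − $21,000 = $915,960
Sable Creek Township: $915,960 × 0.00662 = $6,063.6552
Brackenridge County: $915,960 × 0.00686 = $6,283.4856
Total = $12,347.1408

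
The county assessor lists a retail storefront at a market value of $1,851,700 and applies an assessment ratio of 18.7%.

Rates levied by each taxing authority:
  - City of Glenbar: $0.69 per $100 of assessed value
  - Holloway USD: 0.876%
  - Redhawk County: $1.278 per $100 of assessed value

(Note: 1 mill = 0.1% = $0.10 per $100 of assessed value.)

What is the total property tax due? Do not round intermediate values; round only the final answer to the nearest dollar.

Assessed value = $1,851,700 × 0.187 = $346,267.9
City of Glenbar: $346,267.9 × 0.0069 = $2,389.24851
Holloway USD: $346,267.9 × 0.00876 = $3,033.306804
Redhawk County: $346,267.9 × 0.01278 = $4,425.303762
Total = $9,847.859076

$9,848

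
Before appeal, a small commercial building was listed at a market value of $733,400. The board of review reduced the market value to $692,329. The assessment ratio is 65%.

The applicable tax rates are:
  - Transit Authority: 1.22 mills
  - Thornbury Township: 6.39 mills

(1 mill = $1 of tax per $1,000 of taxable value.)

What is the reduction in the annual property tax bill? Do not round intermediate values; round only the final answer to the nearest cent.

$203.16

Old assessed value = $733,400 × 0.65 = $476,710
New assessed value = $692,329 × 0.65 = $450,013.85
Combined rate = 0.00122 + 0.00639 = 0.00761
Old tax = $476,710 × 0.00761 = $3,627.7631
New tax = $450,013.85 × 0.00761 = $3,424.6053985
Reduction = $3,627.7631 − $3,424.6053985 = $203.1577015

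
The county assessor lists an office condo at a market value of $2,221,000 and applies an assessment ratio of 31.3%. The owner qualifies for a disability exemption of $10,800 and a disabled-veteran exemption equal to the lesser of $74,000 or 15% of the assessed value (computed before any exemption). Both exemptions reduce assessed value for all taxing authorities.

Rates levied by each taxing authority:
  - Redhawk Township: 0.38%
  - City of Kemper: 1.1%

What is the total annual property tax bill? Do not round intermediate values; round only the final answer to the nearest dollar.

$9,034

Assessed value = $2,221,000 × 0.313 = $695,173
Disabled-veteran exemption = min($74,000, 15% × $695,173) = min($74,000, $104,275.95) = $74,000 (dollar cap binds)
Taxable value = $695,173 − $10,800 − $74,000 = $610,373
Redhawk Township: $610,373 × 0.0038 = $2,319.4174
City of Kemper: $610,373 × 0.011 = $6,714.103
Total = $9,033.5204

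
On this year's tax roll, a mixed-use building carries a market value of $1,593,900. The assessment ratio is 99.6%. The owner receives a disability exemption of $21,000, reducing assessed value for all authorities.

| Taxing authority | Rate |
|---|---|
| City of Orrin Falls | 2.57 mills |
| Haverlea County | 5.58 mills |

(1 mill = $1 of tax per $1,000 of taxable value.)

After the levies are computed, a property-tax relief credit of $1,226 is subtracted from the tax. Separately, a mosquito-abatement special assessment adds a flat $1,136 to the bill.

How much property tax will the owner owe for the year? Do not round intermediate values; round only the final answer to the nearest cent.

Assessed value = $1,593,900 × 0.996 = $1,587,524.4
Taxable value = $1,587,524.4 − $21,000 = $1,566,524.4
City of Orrin Falls: $1,566,524.4 × 0.00257 = $4,025.967708
Haverlea County: $1,566,524.4 × 0.00558 = $8,741.206152
Levies subtotal = $12,767.17386
After credit = $12,767.17386 − $1,226 = $11,541.17386
Total = $11,541.17386 + $1,136 = $12,677.17386

$12,677.17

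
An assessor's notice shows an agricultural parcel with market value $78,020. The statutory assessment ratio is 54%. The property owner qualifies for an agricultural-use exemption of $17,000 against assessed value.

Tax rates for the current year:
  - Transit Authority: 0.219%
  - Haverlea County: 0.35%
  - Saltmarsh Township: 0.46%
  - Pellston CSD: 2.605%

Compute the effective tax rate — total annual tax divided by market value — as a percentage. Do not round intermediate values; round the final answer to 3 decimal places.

1.171%

Assessed value = $78,020 × 0.54 = $42,130.8
Taxable value = $42,130.8 − $17,000 = $25,130.8
Transit Authority: $25,130.8 × 0.00219 = $55.036452
Haverlea County: $25,130.8 × 0.0035 = $87.9578
Saltmarsh Township: $25,130.8 × 0.0046 = $115.60168
Pellston CSD: $25,130.8 × 0.02605 = $654.65734
Total tax = $913.253272
Effective rate = $913.253272 ÷ $78,020 = 1.171% of market value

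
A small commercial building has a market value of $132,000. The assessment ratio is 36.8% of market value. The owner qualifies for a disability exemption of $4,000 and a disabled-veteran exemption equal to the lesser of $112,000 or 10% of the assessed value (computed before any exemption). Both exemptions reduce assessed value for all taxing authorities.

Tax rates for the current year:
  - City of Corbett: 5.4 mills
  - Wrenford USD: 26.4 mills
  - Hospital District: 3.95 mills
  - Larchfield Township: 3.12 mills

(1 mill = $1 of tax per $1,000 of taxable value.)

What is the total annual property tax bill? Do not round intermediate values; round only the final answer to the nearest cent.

Assessed value = $132,000 × 0.368 = $48,576
Disabled-veteran exemption = min($112,000, 10% × $48,576) = min($112,000, $4,857.6) = $4,857.6 (percentage binds)
Taxable value = $48,576 − $4,000 − $4,857.6 = $39,718.4
City of Corbett: $39,718.4 × 0.0054 = $214.47936
Wrenford USD: $39,718.4 × 0.0264 = $1,048.56576
Hospital District: $39,718.4 × 0.00395 = $156.88768
Larchfield Township: $39,718.4 × 0.00312 = $123.921408
Total = $1,543.854208

$1,543.85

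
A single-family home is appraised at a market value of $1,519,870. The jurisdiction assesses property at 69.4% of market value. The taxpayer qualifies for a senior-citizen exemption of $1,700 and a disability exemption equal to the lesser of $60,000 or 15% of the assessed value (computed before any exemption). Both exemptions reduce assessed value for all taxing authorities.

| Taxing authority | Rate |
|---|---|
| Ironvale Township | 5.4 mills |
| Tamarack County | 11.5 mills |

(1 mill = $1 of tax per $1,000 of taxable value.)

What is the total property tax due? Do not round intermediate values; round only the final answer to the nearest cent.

$16,783.22

Assessed value = $1,519,870 × 0.694 = $1,054,789.78
Disability exemption = min($60,000, 15% × $1,054,789.78) = min($60,000, $158,218.467) = $60,000 (dollar cap binds)
Taxable value = $1,054,789.78 − $1,700 − $60,000 = $993,089.78
Ironvale Township: $993,089.78 × 0.0054 = $5,362.684812
Tamarack County: $993,089.78 × 0.0115 = $11,420.53247
Total = $16,783.217282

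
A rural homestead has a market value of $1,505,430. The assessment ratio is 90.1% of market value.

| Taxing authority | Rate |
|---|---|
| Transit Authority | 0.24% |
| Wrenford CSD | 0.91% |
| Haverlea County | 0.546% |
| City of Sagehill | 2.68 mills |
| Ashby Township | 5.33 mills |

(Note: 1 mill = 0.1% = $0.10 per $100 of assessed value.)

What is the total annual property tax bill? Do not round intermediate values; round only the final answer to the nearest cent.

$33,869.12

Assessed value = $1,505,430 × 0.901 = $1,356,392.43
Transit Authority: $1,356,392.43 × 0.0024 = $3,255.341832
Wrenford CSD: $1,356,392.43 × 0.0091 = $12,343.171113
Haverlea County: $1,356,392.43 × 0.00546 = $7,405.9026678
City of Sagehill: $1,356,392.43 × 0.00268 = $3,635.1317124
Ashby Township: $1,356,392.43 × 0.00533 = $7,229.5716519
Total = $33,869.1189771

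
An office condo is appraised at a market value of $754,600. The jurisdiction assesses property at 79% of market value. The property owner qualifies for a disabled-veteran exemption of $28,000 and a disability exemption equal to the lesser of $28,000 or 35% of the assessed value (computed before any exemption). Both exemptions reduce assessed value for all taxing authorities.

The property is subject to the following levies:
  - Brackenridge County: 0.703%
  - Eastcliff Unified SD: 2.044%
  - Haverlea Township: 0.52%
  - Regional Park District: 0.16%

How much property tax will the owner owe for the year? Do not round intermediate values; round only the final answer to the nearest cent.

$18,510.39

Assessed value = $754,600 × 0.79 = $596,134
Disability exemption = min($28,000, 35% × $596,134) = min($28,000, $208,646.9) = $28,000 (dollar cap binds)
Taxable value = $596,134 − $28,000 − $28,000 = $540,134
Brackenridge County: $540,134 × 0.00703 = $3,797.14202
Eastcliff Unified SD: $540,134 × 0.02044 = $11,040.33896
Haverlea Township: $540,134 × 0.0052 = $2,808.6968
Regional Park District: $540,134 × 0.0016 = $864.2144
Total = $18,510.39218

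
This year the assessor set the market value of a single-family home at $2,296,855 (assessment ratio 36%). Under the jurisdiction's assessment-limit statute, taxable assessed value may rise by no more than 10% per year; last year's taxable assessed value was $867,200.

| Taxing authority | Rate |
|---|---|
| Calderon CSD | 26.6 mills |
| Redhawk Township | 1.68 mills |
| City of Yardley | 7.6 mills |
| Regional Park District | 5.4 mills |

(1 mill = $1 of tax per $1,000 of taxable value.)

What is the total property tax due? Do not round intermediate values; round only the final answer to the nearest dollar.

$34,133

Uncapped assessed value = $2,296,855 × 0.36 = $826,867.8
Cap limit = $867,200 × 1.1 = $953,920
Taxable assessed value = min($826,867.8, $953,920) = $826,867.8 (cap does not bind)
Calderon CSD: $826,867.8 × 0.0266 = $21,994.68348
Redhawk Township: $826,867.8 × 0.00168 = $1,389.137904
City of Yardley: $826,867.8 × 0.0076 = $6,284.19528
Regional Park District: $826,867.8 × 0.0054 = $4,465.08612
Total = $34,133.102784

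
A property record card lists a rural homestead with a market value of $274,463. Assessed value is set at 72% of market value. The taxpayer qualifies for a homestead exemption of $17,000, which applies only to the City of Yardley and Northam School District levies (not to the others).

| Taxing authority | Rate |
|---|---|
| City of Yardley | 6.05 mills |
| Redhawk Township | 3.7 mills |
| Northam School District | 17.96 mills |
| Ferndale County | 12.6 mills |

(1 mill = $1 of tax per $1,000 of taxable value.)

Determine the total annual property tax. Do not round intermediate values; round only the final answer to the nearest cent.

$7,557.62

Assessed value = $274,463 × 0.72 = $197,613.36
City of Yardley: ($197,613.36 − $17,000) × 0.00605 = $180,613.36 × 0.00605 = $1,092.710828
Redhawk Township: $197,613.36 × 0.0037 = $731.169432
Northam School District: ($197,613.36 − $17,000) × 0.01796 = $180,613.36 × 0.01796 = $3,243.8159456
Ferndale County: $197,613.36 × 0.0126 = $2,489.928336
Total = $7,557.6245416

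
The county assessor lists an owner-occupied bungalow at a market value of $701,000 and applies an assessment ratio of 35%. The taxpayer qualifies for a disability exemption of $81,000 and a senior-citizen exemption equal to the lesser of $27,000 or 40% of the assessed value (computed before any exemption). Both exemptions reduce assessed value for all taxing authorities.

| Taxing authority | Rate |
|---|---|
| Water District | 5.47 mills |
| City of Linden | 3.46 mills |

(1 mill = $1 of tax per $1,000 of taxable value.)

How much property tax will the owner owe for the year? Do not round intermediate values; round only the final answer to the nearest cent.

Assessed value = $701,000 × 0.35 = $245,350
Senior-citizen exemption = min($27,000, 40% × $245,350) = min($27,000, $98,140) = $27,000 (dollar cap binds)
Taxable value = $245,350 − $81,000 − $27,000 = $137,350
Water District: $137,350 × 0.00547 = $751.3045
City of Linden: $137,350 × 0.00346 = $475.231
Total = $1,226.5355

$1,226.54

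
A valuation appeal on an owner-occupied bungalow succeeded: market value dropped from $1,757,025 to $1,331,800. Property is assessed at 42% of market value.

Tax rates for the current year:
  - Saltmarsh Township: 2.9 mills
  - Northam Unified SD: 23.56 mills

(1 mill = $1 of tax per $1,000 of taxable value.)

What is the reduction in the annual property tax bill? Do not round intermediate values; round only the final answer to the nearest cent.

$4,725.61

Old assessed value = $1,757,025 × 0.42 = $737,950.5
New assessed value = $1,331,800 × 0.42 = $559,356
Combined rate = 0.0029 + 0.02356 = 0.02646
Old tax = $737,950.5 × 0.02646 = $19,526.17023
New tax = $559,356 × 0.02646 = $14,800.55976
Reduction = $19,526.17023 − $14,800.55976 = $4,725.61047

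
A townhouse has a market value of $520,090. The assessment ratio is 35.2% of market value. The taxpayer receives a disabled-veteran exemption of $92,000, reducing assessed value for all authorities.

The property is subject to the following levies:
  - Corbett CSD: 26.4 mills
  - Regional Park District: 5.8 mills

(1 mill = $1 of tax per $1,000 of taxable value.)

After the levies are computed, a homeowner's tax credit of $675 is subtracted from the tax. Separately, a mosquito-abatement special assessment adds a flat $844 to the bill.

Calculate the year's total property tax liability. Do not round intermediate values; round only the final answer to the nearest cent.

$3,101.51

Assessed value = $520,090 × 0.352 = $183,071.68
Taxable value = $183,071.68 − $92,000 = $91,071.68
Corbett CSD: $91,071.68 × 0.0264 = $2,404.292352
Regional Park District: $91,071.68 × 0.0058 = $528.215744
Levies subtotal = $2,932.508096
After credit = $2,932.508096 − $675 = $2,257.508096
Total = $2,257.508096 + $844 = $3,101.508096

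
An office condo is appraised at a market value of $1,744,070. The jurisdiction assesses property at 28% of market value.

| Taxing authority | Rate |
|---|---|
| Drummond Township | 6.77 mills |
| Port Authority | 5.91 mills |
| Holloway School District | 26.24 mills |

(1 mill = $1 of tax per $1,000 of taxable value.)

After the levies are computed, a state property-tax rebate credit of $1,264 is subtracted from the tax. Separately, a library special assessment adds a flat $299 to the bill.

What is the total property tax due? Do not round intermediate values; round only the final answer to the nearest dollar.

Assessed value = $1,744,070 × 0.28 = $488,339.6
Drummond Township: $488,339.6 × 0.00677 = $3,306.059092
Port Authority: $488,339.6 × 0.00591 = $2,886.087036
Holloway School District: $488,339.6 × 0.02624 = $12,814.031104
Levies subtotal = $19,006.177232
After credit = $19,006.177232 − $1,264 = $17,742.177232
Total = $17,742.177232 + $299 = $18,041.177232

$18,041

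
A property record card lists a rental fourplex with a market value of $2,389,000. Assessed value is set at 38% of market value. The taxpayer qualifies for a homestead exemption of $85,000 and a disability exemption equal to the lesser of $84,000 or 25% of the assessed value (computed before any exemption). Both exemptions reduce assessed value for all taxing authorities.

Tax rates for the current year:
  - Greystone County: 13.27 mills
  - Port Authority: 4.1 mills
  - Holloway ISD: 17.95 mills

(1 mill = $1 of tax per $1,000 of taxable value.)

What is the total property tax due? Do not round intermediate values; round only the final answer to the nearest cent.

Assessed value = $2,389,000 × 0.38 = $907,820
Disability exemption = min($84,000, 25% × $907,820) = min($84,000, $226,955) = $84,000 (dollar cap binds)
Taxable value = $907,820 − $85,000 − $84,000 = $738,820
Greystone County: $738,820 × 0.01327 = $9,804.1414
Port Authority: $738,820 × 0.0041 = $3,029.162
Holloway ISD: $738,820 × 0.01795 = $13,261.819
Total = $26,095.1224

$26,095.12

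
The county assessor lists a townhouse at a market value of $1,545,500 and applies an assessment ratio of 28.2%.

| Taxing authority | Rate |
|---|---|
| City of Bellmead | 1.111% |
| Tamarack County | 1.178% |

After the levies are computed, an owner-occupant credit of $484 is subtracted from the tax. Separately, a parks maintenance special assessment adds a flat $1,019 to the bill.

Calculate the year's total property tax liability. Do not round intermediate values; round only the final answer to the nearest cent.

Assessed value = $1,545,500 × 0.282 = $435,831
City of Bellmead: $435,831 × 0.01111 = $4,842.08241
Tamarack County: $435,831 × 0.01178 = $5,134.08918
Levies subtotal = $9,976.17159
After credit = $9,976.17159 − $484 = $9,492.17159
Total = $9,492.17159 + $1,019 = $10,511.17159

$10,511.17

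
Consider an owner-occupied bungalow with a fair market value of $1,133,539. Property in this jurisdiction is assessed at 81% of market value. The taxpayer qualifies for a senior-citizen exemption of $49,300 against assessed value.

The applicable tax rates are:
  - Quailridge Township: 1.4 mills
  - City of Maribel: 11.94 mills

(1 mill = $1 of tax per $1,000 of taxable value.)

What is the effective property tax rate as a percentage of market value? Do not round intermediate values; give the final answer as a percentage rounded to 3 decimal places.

1.023%

Assessed value = $1,133,539 × 0.81 = $918,166.59
Taxable value = $918,166.59 − $49,300 = $868,866.59
Quailridge Township: $868,866.59 × 0.0014 = $1,216.413226
City of Maribel: $868,866.59 × 0.01194 = $10,374.2670846
Total tax = $11,590.6803106
Effective rate = $11,590.6803106 ÷ $1,133,539 = 1.023% of market value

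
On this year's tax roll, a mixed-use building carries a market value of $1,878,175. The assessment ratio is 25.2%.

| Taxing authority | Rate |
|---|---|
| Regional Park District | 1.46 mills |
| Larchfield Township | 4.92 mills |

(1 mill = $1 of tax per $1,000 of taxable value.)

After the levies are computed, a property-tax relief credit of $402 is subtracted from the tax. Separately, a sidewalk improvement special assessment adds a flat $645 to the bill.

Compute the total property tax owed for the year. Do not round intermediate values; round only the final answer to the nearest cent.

$3,262.65

Assessed value = $1,878,175 × 0.252 = $473,300.1
Regional Park District: $473,300.1 × 0.00146 = $691.018146
Larchfield Township: $473,300.1 × 0.00492 = $2,328.636492
Levies subtotal = $3,019.654638
After credit = $3,019.654638 − $402 = $2,617.654638
Total = $2,617.654638 + $645 = $3,262.654638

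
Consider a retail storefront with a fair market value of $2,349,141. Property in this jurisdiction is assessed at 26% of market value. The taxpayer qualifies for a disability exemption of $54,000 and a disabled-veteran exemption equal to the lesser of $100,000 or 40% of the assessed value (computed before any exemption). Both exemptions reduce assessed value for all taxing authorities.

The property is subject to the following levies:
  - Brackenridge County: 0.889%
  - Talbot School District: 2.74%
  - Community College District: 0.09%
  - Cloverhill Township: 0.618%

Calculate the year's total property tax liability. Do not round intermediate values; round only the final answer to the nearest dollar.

$19,810

Assessed value = $2,349,141 × 0.26 = $610,776.66
Disabled-veteran exemption = min($100,000, 40% × $610,776.66) = min($100,000, $244,310.664) = $100,000 (dollar cap binds)
Taxable value = $610,776.66 − $54,000 − $100,000 = $456,776.66
Brackenridge County: $456,776.66 × 0.00889 = $4,060.7445074
Talbot School District: $456,776.66 × 0.0274 = $12,515.680484
Community College District: $456,776.66 × 0.0009 = $411.098994
Cloverhill Township: $456,776.66 × 0.00618 = $2,822.8797588
Total = $19,810.4037442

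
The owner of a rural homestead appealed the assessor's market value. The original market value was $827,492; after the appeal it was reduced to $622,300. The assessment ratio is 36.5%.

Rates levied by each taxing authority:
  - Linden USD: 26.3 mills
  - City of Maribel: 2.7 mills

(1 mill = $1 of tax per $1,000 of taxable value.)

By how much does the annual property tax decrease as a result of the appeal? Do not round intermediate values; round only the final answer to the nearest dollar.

$2,172

Old assessed value = $827,492 × 0.365 = $302,034.58
New assessed value = $622,300 × 0.365 = $227,139.5
Combined rate = 0.0263 + 0.0027 = 0.029
Old tax = $302,034.58 × 0.029 = $8,759.00282
New tax = $227,139.5 × 0.029 = $6,587.0455
Reduction = $8,759.00282 − $6,587.0455 = $2,171.95732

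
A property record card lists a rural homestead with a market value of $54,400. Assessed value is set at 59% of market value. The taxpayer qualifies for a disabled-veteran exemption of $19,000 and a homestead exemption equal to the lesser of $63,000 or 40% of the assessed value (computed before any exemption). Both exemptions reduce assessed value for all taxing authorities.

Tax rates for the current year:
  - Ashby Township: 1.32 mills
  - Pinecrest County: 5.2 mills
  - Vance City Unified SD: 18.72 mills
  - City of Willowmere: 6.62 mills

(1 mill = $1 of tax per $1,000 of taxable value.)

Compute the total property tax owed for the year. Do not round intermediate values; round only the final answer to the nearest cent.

$8.21

Assessed value = $54,400 × 0.59 = $32,096
Homestead exemption = min($63,000, 40% × $32,096) = min($63,000, $12,838.4) = $12,838.4 (percentage binds)
Taxable value = $32,096 − $19,000 − $12,838.4 = $257.6
Ashby Township: $257.6 × 0.00132 = $0.340032
Pinecrest County: $257.6 × 0.0052 = $1.33952
Vance City Unified SD: $257.6 × 0.01872 = $4.822272
City of Willowmere: $257.6 × 0.00662 = $1.705312
Total = $8.207136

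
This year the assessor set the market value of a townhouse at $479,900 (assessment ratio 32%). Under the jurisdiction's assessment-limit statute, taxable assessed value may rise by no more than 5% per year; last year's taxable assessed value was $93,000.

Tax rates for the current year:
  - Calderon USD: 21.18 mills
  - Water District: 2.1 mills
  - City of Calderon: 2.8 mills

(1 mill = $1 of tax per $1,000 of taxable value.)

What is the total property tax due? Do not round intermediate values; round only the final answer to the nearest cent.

$2,546.71

Uncapped assessed value = $479,900 × 0.32 = $153,568
Cap limit = $93,000 × 1.05 = $97,650
Taxable assessed value = min($153,568, $97,650) = $97,650 (cap binds)
Calderon USD: $97,650 × 0.02118 = $2,068.227
Water District: $97,650 × 0.0021 = $205.065
City of Calderon: $97,650 × 0.0028 = $273.42
Total = $2,546.712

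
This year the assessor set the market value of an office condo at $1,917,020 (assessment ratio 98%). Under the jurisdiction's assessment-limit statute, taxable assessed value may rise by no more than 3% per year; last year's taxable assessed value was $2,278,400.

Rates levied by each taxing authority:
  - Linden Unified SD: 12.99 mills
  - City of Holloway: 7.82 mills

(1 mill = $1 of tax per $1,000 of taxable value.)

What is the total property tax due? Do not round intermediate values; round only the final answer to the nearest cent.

Uncapped assessed value = $1,917,020 × 0.98 = $1,878,679.6
Cap limit = $2,278,400 × 1.03 = $2,346,752
Taxable assessed value = min($1,878,679.6, $2,346,752) = $1,878,679.6 (cap does not bind)
Linden Unified SD: $1,878,679.6 × 0.01299 = $24,404.048004
City of Holloway: $1,878,679.6 × 0.00782 = $14,691.274472
Total = $39,095.322476

$39,095.32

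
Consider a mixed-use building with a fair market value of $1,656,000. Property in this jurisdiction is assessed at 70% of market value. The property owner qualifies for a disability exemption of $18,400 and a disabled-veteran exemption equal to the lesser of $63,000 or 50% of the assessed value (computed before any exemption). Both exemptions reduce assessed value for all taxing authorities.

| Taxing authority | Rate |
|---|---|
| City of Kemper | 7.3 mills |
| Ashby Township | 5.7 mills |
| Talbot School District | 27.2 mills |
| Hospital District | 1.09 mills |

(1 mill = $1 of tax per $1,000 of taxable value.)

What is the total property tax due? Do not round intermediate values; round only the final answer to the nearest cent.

Assessed value = $1,656,000 × 0.7 = $1,159,200
Disabled-veteran exemption = min($63,000, 50% × $1,159,200) = min($63,000, $579,600) = $63,000 (dollar cap binds)
Taxable value = $1,159,200 − $18,400 − $63,000 = $1,077,800
City of Kemper: $1,077,800 × 0.0073 = $7,867.94
Ashby Township: $1,077,800 × 0.0057 = $6,143.46
Talbot School District: $1,077,800 × 0.0272 = $29,316.16
Hospital District: $1,077,800 × 0.00109 = $1,174.802
Total = $44,502.362

$44,502.36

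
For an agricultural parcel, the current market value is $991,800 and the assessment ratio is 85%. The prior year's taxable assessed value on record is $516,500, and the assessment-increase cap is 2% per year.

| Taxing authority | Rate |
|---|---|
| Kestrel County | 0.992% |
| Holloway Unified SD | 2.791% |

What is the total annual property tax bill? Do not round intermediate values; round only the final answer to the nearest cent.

Uncapped assessed value = $991,800 × 0.85 = $843,030
Cap limit = $516,500 × 1.02 = $526,830
Taxable assessed value = min($843,030, $526,830) = $526,830 (cap binds)
Kestrel County: $526,830 × 0.00992 = $5,226.1536
Holloway Unified SD: $526,830 × 0.02791 = $14,703.8253
Total = $19,929.9789

$19,929.98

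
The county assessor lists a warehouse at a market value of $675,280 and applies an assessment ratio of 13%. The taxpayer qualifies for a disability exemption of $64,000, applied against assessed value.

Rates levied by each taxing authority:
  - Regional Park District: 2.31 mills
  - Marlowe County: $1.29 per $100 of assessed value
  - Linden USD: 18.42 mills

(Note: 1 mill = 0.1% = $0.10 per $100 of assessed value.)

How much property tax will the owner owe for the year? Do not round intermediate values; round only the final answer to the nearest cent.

$799.94

Assessed value = $675,280 × 0.13 = $87,786.4
Taxable value = $87,786.4 − $64,000 = $23,786.4
Regional Park District: $23,786.4 × 0.00231 = $54.946584
Marlowe County: $23,786.4 × 0.0129 = $306.84456
Linden USD: $23,786.4 × 0.01842 = $438.145488
Total = $799.936632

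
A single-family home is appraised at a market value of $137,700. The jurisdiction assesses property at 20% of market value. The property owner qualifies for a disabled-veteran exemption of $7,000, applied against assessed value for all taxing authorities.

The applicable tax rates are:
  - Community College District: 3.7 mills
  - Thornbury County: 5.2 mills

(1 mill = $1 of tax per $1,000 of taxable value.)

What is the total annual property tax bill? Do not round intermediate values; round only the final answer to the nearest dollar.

$183

Assessed value = $137,700 × 0.2 = $27,540
Taxable value = $27,540 − $7,000 = $20,540
Community College District: $20,540 × 0.0037 = $75.998
Thornbury County: $20,540 × 0.0052 = $106.808
Total = $75.998 + $106.808 = $182.806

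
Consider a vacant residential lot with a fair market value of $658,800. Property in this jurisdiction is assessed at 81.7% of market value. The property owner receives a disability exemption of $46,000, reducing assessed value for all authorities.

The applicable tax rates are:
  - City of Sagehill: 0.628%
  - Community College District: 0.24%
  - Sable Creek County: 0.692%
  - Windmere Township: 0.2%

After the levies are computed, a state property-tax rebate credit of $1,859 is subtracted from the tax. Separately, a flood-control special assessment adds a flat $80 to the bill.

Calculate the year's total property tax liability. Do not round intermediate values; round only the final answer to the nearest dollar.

$6,884

Assessed value = $658,800 × 0.817 = $538,239.6
Taxable value = $538,239.6 − $46,000 = $492,239.6
City of Sagehill: $492,239.6 × 0.00628 = $3,091.264688
Community College District: $492,239.6 × 0.0024 = $1,181.37504
Sable Creek County: $492,239.6 × 0.00692 = $3,406.298032
Windmere Township: $492,239.6 × 0.002 = $984.4792
Levies subtotal = $8,663.41696
After credit = $8,663.41696 − $1,859 = $6,804.41696
Total = $6,804.41696 + $80 = $6,884.41696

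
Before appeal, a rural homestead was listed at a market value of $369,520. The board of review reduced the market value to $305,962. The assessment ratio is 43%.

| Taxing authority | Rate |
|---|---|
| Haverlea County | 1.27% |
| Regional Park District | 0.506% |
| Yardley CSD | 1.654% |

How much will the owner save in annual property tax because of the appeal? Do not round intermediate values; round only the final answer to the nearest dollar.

Old assessed value = $369,520 × 0.43 = $158,893.6
New assessed value = $305,962 × 0.43 = $131,563.66
Combined rate = 0.0127 + 0.00506 + 0.01654 = 0.0343
Old tax = $158,893.6 × 0.0343 = $5,450.05048
New tax = $131,563.66 × 0.0343 = $4,512.633538
Reduction = $5,450.05048 − $4,512.633538 = $937.416942

$937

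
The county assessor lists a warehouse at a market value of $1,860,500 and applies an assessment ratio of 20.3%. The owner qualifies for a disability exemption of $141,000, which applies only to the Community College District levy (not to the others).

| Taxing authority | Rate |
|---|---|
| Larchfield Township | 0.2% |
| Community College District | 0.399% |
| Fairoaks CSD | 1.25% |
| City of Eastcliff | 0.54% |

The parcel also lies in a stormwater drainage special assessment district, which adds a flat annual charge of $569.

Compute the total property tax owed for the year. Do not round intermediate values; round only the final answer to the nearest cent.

Assessed value = $1,860,500 × 0.203 = $377,681.5
Larchfield Township: $377,681.5 × 0.002 = $755.363
Community College District: ($377,681.5 − $141,000) × 0.00399 = $236,681.5 × 0.00399 = $944.359185
Fairoaks CSD: $377,681.5 × 0.0125 = $4,721.01875
City of Eastcliff: $377,681.5 × 0.0054 = $2,039.4801
Levies subtotal = $8,460.221035
Total = $8,460.221035 + $569 = $9,029.221035

$9,029.22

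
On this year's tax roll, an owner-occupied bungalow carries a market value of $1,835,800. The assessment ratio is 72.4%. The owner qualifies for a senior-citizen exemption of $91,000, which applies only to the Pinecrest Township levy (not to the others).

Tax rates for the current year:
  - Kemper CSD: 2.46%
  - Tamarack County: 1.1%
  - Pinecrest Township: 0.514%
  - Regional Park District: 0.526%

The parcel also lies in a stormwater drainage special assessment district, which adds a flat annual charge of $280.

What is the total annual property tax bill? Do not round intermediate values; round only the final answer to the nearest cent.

$60,951.74

Assessed value = $1,835,800 × 0.724 = $1,329,119.2
Kemper CSD: $1,329,119.2 × 0.0246 = $32,696.33232
Tamarack County: $1,329,119.2 × 0.011 = $14,620.3112
Pinecrest Township: ($1,329,119.2 − $91,000) × 0.00514 = $1,238,119.2 × 0.00514 = $6,363.932688
Regional Park District: $1,329,119.2 × 0.00526 = $6,991.166992
Levies subtotal = $60,671.7432
Total = $60,671.7432 + $280 = $60,951.7432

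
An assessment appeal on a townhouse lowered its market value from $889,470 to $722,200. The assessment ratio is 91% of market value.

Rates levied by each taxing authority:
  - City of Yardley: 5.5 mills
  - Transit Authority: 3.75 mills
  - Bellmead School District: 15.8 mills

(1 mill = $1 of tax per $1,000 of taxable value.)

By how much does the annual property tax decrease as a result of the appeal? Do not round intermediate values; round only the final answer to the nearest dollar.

Old assessed value = $889,470 × 0.91 = $809,417.7
New assessed value = $722,200 × 0.91 = $657,202
Combined rate = 0.0055 + 0.00375 + 0.0158 = 0.02505
Old tax = $809,417.7 × 0.02505 = $20,275.913385
New tax = $657,202 × 0.02505 = $16,462.9101
Reduction = $20,275.913385 − $16,462.9101 = $3,813.003285

$3,813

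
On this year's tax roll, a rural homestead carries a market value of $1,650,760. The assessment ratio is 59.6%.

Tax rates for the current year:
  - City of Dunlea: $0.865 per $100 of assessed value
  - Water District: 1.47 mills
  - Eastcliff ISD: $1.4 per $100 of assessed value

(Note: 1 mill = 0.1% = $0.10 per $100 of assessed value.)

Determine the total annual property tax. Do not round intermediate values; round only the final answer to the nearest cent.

Assessed value = $1,650,760 × 0.596 = $983,852.96
City of Dunlea: $983,852.96 × 0.00865 = $8,510.328104
Water District: $983,852.96 × 0.00147 = $1,446.2638512
Eastcliff ISD: $983,852.96 × 0.014 = $13,773.94144
Total = $23,730.5333952

$23,730.53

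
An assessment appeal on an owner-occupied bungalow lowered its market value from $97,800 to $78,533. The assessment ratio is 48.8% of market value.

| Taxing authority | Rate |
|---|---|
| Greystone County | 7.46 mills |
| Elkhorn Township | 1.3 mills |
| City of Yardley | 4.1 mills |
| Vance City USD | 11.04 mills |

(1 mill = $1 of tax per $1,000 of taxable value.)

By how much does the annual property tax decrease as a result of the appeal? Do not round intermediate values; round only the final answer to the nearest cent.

Old assessed value = $97,800 × 0.488 = $47,726.4
New assessed value = $78,533 × 0.488 = $38,324.104
Combined rate = 0.00746 + 0.0013 + 0.0041 + 0.01104 = 0.0239
Old tax = $47,726.4 × 0.0239 = $1,140.66096
New tax = $38,324.104 × 0.0239 = $915.9460856
Reduction = $1,140.66096 − $915.9460856 = $224.7148744

$224.71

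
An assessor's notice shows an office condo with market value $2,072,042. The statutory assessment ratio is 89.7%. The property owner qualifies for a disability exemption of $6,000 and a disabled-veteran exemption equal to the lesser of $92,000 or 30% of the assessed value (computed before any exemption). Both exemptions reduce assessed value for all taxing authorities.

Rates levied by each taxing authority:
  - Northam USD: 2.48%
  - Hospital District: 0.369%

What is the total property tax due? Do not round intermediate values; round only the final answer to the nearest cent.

Assessed value = $2,072,042 × 0.897 = $1,858,621.674
Disabled-veteran exemption = min($92,000, 30% × $1,858,621.674) = min($92,000, $557,586.5022) = $92,000 (dollar cap binds)
Taxable value = $1,858,621.674 − $6,000 − $92,000 = $1,760,621.674
Northam USD: $1,760,621.674 × 0.0248 = $43,663.4175152
Hospital District: $1,760,621.674 × 0.00369 = $6,496.69397706
Total = $50,160.11149226

$50,160.11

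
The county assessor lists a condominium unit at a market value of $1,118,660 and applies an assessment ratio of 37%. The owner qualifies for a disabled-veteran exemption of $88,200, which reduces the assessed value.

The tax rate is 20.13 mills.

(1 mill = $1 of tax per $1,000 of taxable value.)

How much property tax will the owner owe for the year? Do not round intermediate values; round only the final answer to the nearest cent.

$6,556.43

Assessed value = $1,118,660 × 0.37 = $413,904.2
Taxable value = $413,904.2 − $88,200 = $325,704.2
Tax = $325,704.2 × 0.02013 = $6,556.425546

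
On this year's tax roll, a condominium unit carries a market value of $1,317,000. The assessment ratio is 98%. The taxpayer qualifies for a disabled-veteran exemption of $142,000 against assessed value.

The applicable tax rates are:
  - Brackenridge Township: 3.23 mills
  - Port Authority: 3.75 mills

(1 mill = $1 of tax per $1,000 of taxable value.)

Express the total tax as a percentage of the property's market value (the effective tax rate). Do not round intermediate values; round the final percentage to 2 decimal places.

0.61%

Assessed value = $1,317,000 × 0.98 = $1,290,660
Taxable value = $1,290,660 − $142,000 = $1,148,660
Brackenridge Township: $1,148,660 × 0.00323 = $3,710.1718
Port Authority: $1,148,660 × 0.00375 = $4,307.475
Total tax = $8,017.6468
Effective rate = $8,017.6468 ÷ $1,317,000 = 0.61% of market value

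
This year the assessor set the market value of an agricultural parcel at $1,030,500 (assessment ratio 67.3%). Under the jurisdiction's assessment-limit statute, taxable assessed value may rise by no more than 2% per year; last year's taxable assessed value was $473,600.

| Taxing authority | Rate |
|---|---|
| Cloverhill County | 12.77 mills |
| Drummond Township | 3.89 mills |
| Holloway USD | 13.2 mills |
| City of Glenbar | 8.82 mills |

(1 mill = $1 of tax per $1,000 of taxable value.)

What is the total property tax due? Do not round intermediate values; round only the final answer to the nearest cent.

Uncapped assessed value = $1,030,500 × 0.673 = $693,526.5
Cap limit = $473,600 × 1.02 = $483,072
Taxable assessed value = min($693,526.5, $483,072) = $483,072 (cap binds)
Cloverhill County: $483,072 × 0.01277 = $6,168.82944
Drummond Township: $483,072 × 0.00389 = $1,879.15008
Holloway USD: $483,072 × 0.0132 = $6,376.5504
City of Glenbar: $483,072 × 0.00882 = $4,260.69504
Total = $18,685.22496

$18,685.22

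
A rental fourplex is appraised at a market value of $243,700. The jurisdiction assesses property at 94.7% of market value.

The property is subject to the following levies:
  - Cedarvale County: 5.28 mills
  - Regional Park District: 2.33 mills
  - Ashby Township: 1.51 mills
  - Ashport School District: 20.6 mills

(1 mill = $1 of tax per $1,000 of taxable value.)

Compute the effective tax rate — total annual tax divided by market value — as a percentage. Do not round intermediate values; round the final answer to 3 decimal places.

Assessed value = $243,700 × 0.947 = $230,783.9
Cedarvale County: $230,783.9 × 0.00528 = $1,218.538992
Regional Park District: $230,783.9 × 0.00233 = $537.726487
Ashby Township: $230,783.9 × 0.00151 = $348.483689
Ashport School District: $230,783.9 × 0.0206 = $4,754.14834
Total tax = $6,858.897508
Effective rate = $6,858.897508 ÷ $243,700 = 2.814% of market value

2.814%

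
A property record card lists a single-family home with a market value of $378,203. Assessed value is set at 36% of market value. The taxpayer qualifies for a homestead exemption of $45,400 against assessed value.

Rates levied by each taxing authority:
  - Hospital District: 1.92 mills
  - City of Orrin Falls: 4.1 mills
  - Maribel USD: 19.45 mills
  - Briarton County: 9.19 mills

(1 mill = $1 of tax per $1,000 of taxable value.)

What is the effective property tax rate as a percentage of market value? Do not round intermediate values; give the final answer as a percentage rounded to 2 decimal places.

Assessed value = $378,203 × 0.36 = $136,153.08
Taxable value = $136,153.08 − $45,400 = $90,753.08
Hospital District: $90,753.08 × 0.00192 = $174.2459136
City of Orrin Falls: $90,753.08 × 0.0041 = $372.087628
Maribel USD: $90,753.08 × 0.01945 = $1,765.147406
Briarton County: $90,753.08 × 0.00919 = $834.0208052
Total tax = $3,145.5017528
Effective rate = $3,145.5017528 ÷ $378,203 = 0.83% of market value

0.83%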